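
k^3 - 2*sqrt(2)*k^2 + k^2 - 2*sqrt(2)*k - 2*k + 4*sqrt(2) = (k - 1)*(k + 2)*(k - 2*sqrt(2))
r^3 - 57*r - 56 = (r - 8)*(r + 1)*(r + 7)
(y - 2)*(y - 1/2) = y^2 - 5*y/2 + 1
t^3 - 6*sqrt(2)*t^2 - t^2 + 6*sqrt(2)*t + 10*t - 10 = (t - 1)*(t - 5*sqrt(2))*(t - sqrt(2))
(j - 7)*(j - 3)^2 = j^3 - 13*j^2 + 51*j - 63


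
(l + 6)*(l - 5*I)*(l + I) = l^3 + 6*l^2 - 4*I*l^2 + 5*l - 24*I*l + 30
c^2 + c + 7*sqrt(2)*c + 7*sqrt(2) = (c + 1)*(c + 7*sqrt(2))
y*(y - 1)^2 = y^3 - 2*y^2 + y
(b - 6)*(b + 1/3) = b^2 - 17*b/3 - 2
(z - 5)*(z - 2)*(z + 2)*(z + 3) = z^4 - 2*z^3 - 19*z^2 + 8*z + 60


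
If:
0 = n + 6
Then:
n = -6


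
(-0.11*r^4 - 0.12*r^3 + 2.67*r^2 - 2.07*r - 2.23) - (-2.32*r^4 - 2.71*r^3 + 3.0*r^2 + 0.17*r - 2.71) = 2.21*r^4 + 2.59*r^3 - 0.33*r^2 - 2.24*r + 0.48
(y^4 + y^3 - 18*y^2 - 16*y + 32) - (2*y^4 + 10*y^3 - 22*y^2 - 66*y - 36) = -y^4 - 9*y^3 + 4*y^2 + 50*y + 68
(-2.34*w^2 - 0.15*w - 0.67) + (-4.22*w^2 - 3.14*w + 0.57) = -6.56*w^2 - 3.29*w - 0.1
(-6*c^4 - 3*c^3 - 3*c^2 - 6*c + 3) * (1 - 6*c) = 36*c^5 + 12*c^4 + 15*c^3 + 33*c^2 - 24*c + 3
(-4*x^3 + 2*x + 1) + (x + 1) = -4*x^3 + 3*x + 2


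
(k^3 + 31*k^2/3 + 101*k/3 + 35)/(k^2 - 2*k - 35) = (k^2 + 16*k/3 + 7)/(k - 7)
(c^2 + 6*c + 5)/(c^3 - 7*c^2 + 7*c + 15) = (c + 5)/(c^2 - 8*c + 15)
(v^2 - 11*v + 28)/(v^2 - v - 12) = (v - 7)/(v + 3)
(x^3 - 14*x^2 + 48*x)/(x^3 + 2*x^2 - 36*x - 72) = x*(x - 8)/(x^2 + 8*x + 12)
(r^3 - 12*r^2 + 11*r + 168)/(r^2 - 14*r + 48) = (r^2 - 4*r - 21)/(r - 6)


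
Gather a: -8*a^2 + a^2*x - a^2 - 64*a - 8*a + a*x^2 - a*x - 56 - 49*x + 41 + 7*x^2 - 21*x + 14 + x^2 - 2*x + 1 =a^2*(x - 9) + a*(x^2 - x - 72) + 8*x^2 - 72*x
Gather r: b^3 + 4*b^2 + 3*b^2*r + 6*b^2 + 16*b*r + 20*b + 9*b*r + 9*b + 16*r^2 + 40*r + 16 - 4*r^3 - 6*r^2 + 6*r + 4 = b^3 + 10*b^2 + 29*b - 4*r^3 + 10*r^2 + r*(3*b^2 + 25*b + 46) + 20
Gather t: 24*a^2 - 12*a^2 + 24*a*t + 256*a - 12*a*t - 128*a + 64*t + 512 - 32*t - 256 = 12*a^2 + 128*a + t*(12*a + 32) + 256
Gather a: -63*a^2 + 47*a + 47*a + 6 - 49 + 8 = -63*a^2 + 94*a - 35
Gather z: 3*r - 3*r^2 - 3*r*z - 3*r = -3*r^2 - 3*r*z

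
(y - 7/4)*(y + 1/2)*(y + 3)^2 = y^4 + 19*y^3/4 + 5*y^2/8 - 33*y/2 - 63/8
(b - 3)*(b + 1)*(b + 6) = b^3 + 4*b^2 - 15*b - 18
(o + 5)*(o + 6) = o^2 + 11*o + 30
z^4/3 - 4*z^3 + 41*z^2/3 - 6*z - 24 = (z/3 + 1/3)*(z - 6)*(z - 4)*(z - 3)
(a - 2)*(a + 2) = a^2 - 4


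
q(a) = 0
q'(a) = 0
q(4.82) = 0.00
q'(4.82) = 0.00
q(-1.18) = 0.00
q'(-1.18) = 0.00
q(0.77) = 0.00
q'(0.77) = 0.00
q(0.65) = 0.00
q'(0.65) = 0.00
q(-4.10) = 0.00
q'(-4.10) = 0.00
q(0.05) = 0.00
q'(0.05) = 0.00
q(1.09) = 0.00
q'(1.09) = 0.00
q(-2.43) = 0.00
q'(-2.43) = 0.00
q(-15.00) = 0.00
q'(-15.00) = 0.00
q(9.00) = 0.00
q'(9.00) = 0.00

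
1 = 1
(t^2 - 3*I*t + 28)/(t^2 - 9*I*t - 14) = (t + 4*I)/(t - 2*I)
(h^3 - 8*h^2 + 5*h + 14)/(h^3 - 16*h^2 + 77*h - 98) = (h + 1)/(h - 7)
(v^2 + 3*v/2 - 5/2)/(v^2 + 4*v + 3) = (2*v^2 + 3*v - 5)/(2*(v^2 + 4*v + 3))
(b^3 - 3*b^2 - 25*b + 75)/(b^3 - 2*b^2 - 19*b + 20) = (b^2 + 2*b - 15)/(b^2 + 3*b - 4)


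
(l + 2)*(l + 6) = l^2 + 8*l + 12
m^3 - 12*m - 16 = (m - 4)*(m + 2)^2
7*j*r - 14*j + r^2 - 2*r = (7*j + r)*(r - 2)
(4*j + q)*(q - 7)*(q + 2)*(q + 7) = 4*j*q^3 + 8*j*q^2 - 196*j*q - 392*j + q^4 + 2*q^3 - 49*q^2 - 98*q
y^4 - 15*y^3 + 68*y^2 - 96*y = y*(y - 8)*(y - 4)*(y - 3)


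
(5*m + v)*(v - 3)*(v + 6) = 5*m*v^2 + 15*m*v - 90*m + v^3 + 3*v^2 - 18*v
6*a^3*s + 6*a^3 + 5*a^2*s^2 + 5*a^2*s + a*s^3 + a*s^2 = (2*a + s)*(3*a + s)*(a*s + a)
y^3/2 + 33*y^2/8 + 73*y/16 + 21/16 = (y/2 + 1/4)*(y + 3/4)*(y + 7)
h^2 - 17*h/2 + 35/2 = (h - 5)*(h - 7/2)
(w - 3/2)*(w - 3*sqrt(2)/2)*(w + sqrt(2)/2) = w^3 - 3*w^2/2 - sqrt(2)*w^2 - 3*w/2 + 3*sqrt(2)*w/2 + 9/4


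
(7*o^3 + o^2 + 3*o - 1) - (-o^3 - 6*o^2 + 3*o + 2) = 8*o^3 + 7*o^2 - 3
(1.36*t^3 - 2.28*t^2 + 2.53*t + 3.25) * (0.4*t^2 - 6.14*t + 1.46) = 0.544*t^5 - 9.2624*t^4 + 16.9968*t^3 - 17.563*t^2 - 16.2612*t + 4.745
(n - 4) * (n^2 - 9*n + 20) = n^3 - 13*n^2 + 56*n - 80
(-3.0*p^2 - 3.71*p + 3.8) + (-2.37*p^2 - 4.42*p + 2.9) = -5.37*p^2 - 8.13*p + 6.7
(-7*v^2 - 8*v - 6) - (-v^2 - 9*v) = -6*v^2 + v - 6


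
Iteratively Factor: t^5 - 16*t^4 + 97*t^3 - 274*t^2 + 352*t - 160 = (t - 4)*(t^4 - 12*t^3 + 49*t^2 - 78*t + 40) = (t - 4)*(t - 1)*(t^3 - 11*t^2 + 38*t - 40) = (t - 4)*(t - 2)*(t - 1)*(t^2 - 9*t + 20) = (t - 4)^2*(t - 2)*(t - 1)*(t - 5)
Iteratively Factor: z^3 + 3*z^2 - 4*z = (z + 4)*(z^2 - z) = (z - 1)*(z + 4)*(z)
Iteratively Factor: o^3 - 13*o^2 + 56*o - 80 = (o - 5)*(o^2 - 8*o + 16) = (o - 5)*(o - 4)*(o - 4)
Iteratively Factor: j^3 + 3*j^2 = (j)*(j^2 + 3*j) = j*(j + 3)*(j)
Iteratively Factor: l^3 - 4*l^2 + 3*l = (l - 1)*(l^2 - 3*l) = (l - 3)*(l - 1)*(l)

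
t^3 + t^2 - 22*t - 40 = (t - 5)*(t + 2)*(t + 4)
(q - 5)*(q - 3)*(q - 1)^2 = q^4 - 10*q^3 + 32*q^2 - 38*q + 15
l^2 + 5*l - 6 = (l - 1)*(l + 6)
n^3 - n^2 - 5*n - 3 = (n - 3)*(n + 1)^2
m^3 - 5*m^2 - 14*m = m*(m - 7)*(m + 2)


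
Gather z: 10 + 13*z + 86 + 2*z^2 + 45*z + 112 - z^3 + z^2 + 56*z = -z^3 + 3*z^2 + 114*z + 208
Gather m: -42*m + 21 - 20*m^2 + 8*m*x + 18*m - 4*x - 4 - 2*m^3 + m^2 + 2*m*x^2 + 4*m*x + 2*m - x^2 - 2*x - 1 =-2*m^3 - 19*m^2 + m*(2*x^2 + 12*x - 22) - x^2 - 6*x + 16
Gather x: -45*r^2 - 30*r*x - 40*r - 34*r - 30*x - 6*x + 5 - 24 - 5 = -45*r^2 - 74*r + x*(-30*r - 36) - 24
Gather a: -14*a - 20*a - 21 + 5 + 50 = 34 - 34*a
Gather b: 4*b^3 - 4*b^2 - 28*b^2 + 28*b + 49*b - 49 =4*b^3 - 32*b^2 + 77*b - 49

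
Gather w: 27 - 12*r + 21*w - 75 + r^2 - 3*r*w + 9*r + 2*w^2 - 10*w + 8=r^2 - 3*r + 2*w^2 + w*(11 - 3*r) - 40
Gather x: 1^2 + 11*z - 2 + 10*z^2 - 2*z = 10*z^2 + 9*z - 1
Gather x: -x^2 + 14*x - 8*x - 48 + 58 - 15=-x^2 + 6*x - 5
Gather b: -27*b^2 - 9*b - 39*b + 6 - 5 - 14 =-27*b^2 - 48*b - 13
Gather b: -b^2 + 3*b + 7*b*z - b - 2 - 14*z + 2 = -b^2 + b*(7*z + 2) - 14*z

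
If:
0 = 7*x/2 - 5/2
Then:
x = 5/7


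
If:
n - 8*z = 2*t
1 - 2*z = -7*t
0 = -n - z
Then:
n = -2/67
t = -9/67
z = 2/67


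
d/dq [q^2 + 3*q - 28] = 2*q + 3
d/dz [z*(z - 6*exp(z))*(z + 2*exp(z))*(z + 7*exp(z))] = 3*z^3*exp(z) + 4*z^3 - 80*z^2*exp(2*z) + 9*z^2*exp(z) - 252*z*exp(3*z) - 80*z*exp(2*z) - 84*exp(3*z)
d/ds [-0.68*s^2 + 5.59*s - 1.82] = 5.59 - 1.36*s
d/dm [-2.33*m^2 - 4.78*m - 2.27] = -4.66*m - 4.78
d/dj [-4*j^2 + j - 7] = 1 - 8*j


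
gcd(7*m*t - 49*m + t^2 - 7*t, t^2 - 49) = t - 7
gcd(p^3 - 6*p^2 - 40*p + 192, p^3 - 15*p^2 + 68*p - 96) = p^2 - 12*p + 32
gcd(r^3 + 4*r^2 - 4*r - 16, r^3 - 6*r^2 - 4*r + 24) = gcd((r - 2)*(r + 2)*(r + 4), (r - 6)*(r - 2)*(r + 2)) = r^2 - 4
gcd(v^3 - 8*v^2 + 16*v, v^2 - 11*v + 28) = v - 4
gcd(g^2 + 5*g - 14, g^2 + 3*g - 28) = g + 7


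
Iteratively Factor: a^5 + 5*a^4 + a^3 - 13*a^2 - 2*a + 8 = (a + 2)*(a^4 + 3*a^3 - 5*a^2 - 3*a + 4) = (a + 2)*(a + 4)*(a^3 - a^2 - a + 1) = (a - 1)*(a + 2)*(a + 4)*(a^2 - 1) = (a - 1)^2*(a + 2)*(a + 4)*(a + 1)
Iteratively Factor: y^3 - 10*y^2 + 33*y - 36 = (y - 4)*(y^2 - 6*y + 9) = (y - 4)*(y - 3)*(y - 3)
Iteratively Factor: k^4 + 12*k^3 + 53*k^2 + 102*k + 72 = (k + 3)*(k^3 + 9*k^2 + 26*k + 24) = (k + 2)*(k + 3)*(k^2 + 7*k + 12) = (k + 2)*(k + 3)*(k + 4)*(k + 3)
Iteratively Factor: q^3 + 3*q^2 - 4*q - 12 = (q + 2)*(q^2 + q - 6) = (q + 2)*(q + 3)*(q - 2)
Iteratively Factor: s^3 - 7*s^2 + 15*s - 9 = (s - 1)*(s^2 - 6*s + 9) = (s - 3)*(s - 1)*(s - 3)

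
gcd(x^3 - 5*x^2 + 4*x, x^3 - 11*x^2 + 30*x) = x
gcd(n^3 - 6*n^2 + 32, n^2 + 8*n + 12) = n + 2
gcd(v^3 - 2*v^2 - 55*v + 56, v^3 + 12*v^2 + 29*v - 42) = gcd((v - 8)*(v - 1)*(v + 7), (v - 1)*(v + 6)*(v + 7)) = v^2 + 6*v - 7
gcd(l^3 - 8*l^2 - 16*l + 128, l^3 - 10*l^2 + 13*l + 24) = l - 8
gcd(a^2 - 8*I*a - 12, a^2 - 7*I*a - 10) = a - 2*I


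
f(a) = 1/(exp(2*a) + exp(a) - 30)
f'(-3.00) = 0.00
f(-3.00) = -0.03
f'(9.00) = 0.00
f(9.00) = 0.00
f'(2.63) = -0.01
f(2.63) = 0.01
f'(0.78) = -0.02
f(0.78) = -0.04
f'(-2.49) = -0.00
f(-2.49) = -0.03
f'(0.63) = -0.01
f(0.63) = -0.04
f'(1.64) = -19.46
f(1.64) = 0.58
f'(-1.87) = -0.00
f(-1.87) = -0.03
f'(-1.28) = -0.00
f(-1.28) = -0.03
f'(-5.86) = -0.00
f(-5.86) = -0.03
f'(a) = (-2*exp(2*a) - exp(a))/(exp(2*a) + exp(a) - 30)^2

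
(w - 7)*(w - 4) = w^2 - 11*w + 28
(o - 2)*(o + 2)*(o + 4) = o^3 + 4*o^2 - 4*o - 16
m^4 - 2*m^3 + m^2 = m^2*(m - 1)^2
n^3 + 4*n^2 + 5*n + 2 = (n + 1)^2*(n + 2)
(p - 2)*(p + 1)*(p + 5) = p^3 + 4*p^2 - 7*p - 10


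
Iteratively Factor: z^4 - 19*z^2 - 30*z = (z + 2)*(z^3 - 2*z^2 - 15*z) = z*(z + 2)*(z^2 - 2*z - 15) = z*(z + 2)*(z + 3)*(z - 5)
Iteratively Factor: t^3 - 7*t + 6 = (t + 3)*(t^2 - 3*t + 2) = (t - 1)*(t + 3)*(t - 2)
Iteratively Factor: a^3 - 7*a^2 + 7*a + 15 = (a - 5)*(a^2 - 2*a - 3) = (a - 5)*(a + 1)*(a - 3)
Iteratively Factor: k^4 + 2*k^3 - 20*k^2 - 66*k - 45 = (k + 3)*(k^3 - k^2 - 17*k - 15) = (k - 5)*(k + 3)*(k^2 + 4*k + 3) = (k - 5)*(k + 1)*(k + 3)*(k + 3)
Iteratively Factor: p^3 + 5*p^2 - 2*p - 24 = (p + 3)*(p^2 + 2*p - 8) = (p - 2)*(p + 3)*(p + 4)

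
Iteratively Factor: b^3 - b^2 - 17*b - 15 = (b + 1)*(b^2 - 2*b - 15) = (b - 5)*(b + 1)*(b + 3)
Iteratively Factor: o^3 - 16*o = (o + 4)*(o^2 - 4*o) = o*(o + 4)*(o - 4)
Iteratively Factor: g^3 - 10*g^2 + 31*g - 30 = (g - 2)*(g^2 - 8*g + 15) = (g - 3)*(g - 2)*(g - 5)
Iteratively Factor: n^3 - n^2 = (n)*(n^2 - n) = n^2*(n - 1)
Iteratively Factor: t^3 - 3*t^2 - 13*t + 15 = (t - 5)*(t^2 + 2*t - 3) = (t - 5)*(t + 3)*(t - 1)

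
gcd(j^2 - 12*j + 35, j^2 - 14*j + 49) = j - 7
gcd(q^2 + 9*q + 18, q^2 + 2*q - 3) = q + 3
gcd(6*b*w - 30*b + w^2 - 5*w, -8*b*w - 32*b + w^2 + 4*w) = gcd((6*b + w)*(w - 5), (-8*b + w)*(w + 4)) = 1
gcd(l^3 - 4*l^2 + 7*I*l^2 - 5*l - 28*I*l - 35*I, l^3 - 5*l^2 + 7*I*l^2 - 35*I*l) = l^2 + l*(-5 + 7*I) - 35*I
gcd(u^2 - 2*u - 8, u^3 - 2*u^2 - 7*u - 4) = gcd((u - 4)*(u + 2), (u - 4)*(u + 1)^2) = u - 4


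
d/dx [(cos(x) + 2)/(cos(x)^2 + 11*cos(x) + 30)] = (cos(x)^2 + 4*cos(x) - 8)*sin(x)/(cos(x)^2 + 11*cos(x) + 30)^2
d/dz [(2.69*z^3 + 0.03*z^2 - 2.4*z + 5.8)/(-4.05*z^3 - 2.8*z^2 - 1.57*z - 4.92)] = (-7.105427357601e-15*z^5 - 7.4105*z^4 - 27.8866*z^3 + 23.9985*z^2 + 32.1848*z + 20.914)/(16.4025*z^6 + 22.68*z^5 + 20.557*z^4 + 48.644*z^3 + 30.0169*z^2 + 15.4488*z + 24.2064)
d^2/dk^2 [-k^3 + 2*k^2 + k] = 4 - 6*k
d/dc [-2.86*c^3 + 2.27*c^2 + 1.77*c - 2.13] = -8.58*c^2 + 4.54*c + 1.77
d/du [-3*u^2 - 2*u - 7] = -6*u - 2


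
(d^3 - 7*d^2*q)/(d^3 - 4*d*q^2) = d*(d - 7*q)/(d^2 - 4*q^2)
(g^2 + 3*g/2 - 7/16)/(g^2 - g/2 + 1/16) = (4*g + 7)/(4*g - 1)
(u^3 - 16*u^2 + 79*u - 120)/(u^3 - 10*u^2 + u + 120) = (u - 3)/(u + 3)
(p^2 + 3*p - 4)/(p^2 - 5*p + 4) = (p + 4)/(p - 4)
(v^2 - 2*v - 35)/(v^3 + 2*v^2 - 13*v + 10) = (v - 7)/(v^2 - 3*v + 2)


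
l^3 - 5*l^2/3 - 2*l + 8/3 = (l - 2)*(l - 1)*(l + 4/3)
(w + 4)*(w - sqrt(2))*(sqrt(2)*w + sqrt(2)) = sqrt(2)*w^3 - 2*w^2 + 5*sqrt(2)*w^2 - 10*w + 4*sqrt(2)*w - 8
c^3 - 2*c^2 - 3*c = c*(c - 3)*(c + 1)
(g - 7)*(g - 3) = g^2 - 10*g + 21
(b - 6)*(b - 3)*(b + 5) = b^3 - 4*b^2 - 27*b + 90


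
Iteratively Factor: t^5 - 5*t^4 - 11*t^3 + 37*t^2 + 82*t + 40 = (t + 1)*(t^4 - 6*t^3 - 5*t^2 + 42*t + 40) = (t - 5)*(t + 1)*(t^3 - t^2 - 10*t - 8) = (t - 5)*(t - 4)*(t + 1)*(t^2 + 3*t + 2) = (t - 5)*(t - 4)*(t + 1)^2*(t + 2)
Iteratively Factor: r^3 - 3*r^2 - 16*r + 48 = (r - 3)*(r^2 - 16) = (r - 4)*(r - 3)*(r + 4)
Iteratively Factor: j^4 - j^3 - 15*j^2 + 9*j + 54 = (j - 3)*(j^3 + 2*j^2 - 9*j - 18) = (j - 3)*(j + 3)*(j^2 - j - 6) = (j - 3)^2*(j + 3)*(j + 2)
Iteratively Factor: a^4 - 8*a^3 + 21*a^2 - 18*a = (a - 2)*(a^3 - 6*a^2 + 9*a) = (a - 3)*(a - 2)*(a^2 - 3*a) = (a - 3)^2*(a - 2)*(a)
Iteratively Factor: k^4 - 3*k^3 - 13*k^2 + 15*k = (k + 3)*(k^3 - 6*k^2 + 5*k) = k*(k + 3)*(k^2 - 6*k + 5) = k*(k - 5)*(k + 3)*(k - 1)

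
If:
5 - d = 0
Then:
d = 5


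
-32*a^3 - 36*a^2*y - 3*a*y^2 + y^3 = (-8*a + y)*(a + y)*(4*a + y)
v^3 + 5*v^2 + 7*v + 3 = (v + 1)^2*(v + 3)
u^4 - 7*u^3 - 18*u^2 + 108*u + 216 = (u - 6)^2*(u + 2)*(u + 3)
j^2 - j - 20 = (j - 5)*(j + 4)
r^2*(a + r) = a*r^2 + r^3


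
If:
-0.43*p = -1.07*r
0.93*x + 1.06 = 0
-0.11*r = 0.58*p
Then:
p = 0.00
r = 0.00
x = -1.14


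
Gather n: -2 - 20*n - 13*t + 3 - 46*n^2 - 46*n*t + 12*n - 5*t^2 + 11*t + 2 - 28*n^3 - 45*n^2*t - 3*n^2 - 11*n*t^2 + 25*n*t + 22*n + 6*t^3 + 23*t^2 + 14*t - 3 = -28*n^3 + n^2*(-45*t - 49) + n*(-11*t^2 - 21*t + 14) + 6*t^3 + 18*t^2 + 12*t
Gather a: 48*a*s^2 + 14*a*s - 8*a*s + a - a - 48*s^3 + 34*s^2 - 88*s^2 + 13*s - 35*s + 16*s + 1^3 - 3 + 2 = a*(48*s^2 + 6*s) - 48*s^3 - 54*s^2 - 6*s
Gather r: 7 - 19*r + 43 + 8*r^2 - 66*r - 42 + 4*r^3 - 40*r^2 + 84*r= 4*r^3 - 32*r^2 - r + 8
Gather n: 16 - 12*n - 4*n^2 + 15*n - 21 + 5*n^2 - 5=n^2 + 3*n - 10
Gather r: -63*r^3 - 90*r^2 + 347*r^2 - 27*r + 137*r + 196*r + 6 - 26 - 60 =-63*r^3 + 257*r^2 + 306*r - 80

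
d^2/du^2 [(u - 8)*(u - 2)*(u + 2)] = 6*u - 16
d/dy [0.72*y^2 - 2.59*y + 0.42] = 1.44*y - 2.59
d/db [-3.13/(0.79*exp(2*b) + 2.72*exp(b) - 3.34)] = (4.9454*exp(b) + 8.5136)*exp(b)/(0.79*exp(2*b) + 2.72*exp(b) - 3.34)^2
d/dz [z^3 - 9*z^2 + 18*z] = 3*z^2 - 18*z + 18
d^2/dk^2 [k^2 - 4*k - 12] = 2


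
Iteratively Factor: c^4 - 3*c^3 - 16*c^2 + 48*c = (c)*(c^3 - 3*c^2 - 16*c + 48) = c*(c - 4)*(c^2 + c - 12) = c*(c - 4)*(c + 4)*(c - 3)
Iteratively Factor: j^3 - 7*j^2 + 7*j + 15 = (j - 3)*(j^2 - 4*j - 5) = (j - 3)*(j + 1)*(j - 5)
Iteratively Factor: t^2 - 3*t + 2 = (t - 2)*(t - 1)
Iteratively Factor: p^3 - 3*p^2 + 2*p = (p - 1)*(p^2 - 2*p) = (p - 2)*(p - 1)*(p)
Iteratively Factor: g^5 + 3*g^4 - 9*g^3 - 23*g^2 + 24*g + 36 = (g + 3)*(g^4 - 9*g^2 + 4*g + 12) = (g - 2)*(g + 3)*(g^3 + 2*g^2 - 5*g - 6) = (g - 2)^2*(g + 3)*(g^2 + 4*g + 3) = (g - 2)^2*(g + 3)^2*(g + 1)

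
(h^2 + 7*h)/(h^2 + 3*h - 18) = h*(h + 7)/(h^2 + 3*h - 18)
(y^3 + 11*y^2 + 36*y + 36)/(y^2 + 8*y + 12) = y + 3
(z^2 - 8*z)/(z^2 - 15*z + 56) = z/(z - 7)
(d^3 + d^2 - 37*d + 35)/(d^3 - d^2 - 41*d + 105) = (d - 1)/(d - 3)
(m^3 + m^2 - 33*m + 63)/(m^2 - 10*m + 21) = (m^2 + 4*m - 21)/(m - 7)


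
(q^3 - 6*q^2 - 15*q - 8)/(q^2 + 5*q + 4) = (q^2 - 7*q - 8)/(q + 4)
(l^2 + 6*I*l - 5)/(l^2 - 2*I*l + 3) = (l + 5*I)/(l - 3*I)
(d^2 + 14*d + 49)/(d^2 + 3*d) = (d^2 + 14*d + 49)/(d*(d + 3))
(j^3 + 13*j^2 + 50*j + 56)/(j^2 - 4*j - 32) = (j^2 + 9*j + 14)/(j - 8)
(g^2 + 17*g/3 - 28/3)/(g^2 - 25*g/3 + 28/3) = (g + 7)/(g - 7)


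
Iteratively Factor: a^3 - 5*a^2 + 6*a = (a - 2)*(a^2 - 3*a) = (a - 3)*(a - 2)*(a)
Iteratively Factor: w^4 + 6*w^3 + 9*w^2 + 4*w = (w + 4)*(w^3 + 2*w^2 + w) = (w + 1)*(w + 4)*(w^2 + w) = w*(w + 1)*(w + 4)*(w + 1)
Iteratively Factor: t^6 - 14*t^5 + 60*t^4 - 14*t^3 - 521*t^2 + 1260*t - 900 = (t - 2)*(t^5 - 12*t^4 + 36*t^3 + 58*t^2 - 405*t + 450) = (t - 5)*(t - 2)*(t^4 - 7*t^3 + t^2 + 63*t - 90) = (t - 5)^2*(t - 2)*(t^3 - 2*t^2 - 9*t + 18) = (t - 5)^2*(t - 3)*(t - 2)*(t^2 + t - 6) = (t - 5)^2*(t - 3)*(t - 2)^2*(t + 3)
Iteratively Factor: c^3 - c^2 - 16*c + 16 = (c - 1)*(c^2 - 16) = (c - 4)*(c - 1)*(c + 4)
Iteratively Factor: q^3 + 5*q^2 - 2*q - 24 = (q + 4)*(q^2 + q - 6) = (q - 2)*(q + 4)*(q + 3)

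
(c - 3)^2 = c^2 - 6*c + 9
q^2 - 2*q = q*(q - 2)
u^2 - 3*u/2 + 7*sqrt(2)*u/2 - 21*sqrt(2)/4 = (u - 3/2)*(u + 7*sqrt(2)/2)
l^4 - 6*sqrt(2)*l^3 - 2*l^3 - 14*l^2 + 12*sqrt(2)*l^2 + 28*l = l*(l - 2)*(l - 7*sqrt(2))*(l + sqrt(2))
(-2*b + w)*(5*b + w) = -10*b^2 + 3*b*w + w^2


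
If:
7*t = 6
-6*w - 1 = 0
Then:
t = 6/7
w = -1/6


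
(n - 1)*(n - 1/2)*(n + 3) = n^3 + 3*n^2/2 - 4*n + 3/2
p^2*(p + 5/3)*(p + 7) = p^4 + 26*p^3/3 + 35*p^2/3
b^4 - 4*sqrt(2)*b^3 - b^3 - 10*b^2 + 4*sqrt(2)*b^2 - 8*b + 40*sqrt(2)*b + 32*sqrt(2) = (b - 4)*(b + 1)*(b + 2)*(b - 4*sqrt(2))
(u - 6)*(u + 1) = u^2 - 5*u - 6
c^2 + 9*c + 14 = (c + 2)*(c + 7)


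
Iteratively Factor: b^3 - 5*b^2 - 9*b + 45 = (b + 3)*(b^2 - 8*b + 15) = (b - 3)*(b + 3)*(b - 5)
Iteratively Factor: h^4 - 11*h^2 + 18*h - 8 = (h + 4)*(h^3 - 4*h^2 + 5*h - 2) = (h - 2)*(h + 4)*(h^2 - 2*h + 1) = (h - 2)*(h - 1)*(h + 4)*(h - 1)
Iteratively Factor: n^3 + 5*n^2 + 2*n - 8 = (n + 4)*(n^2 + n - 2) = (n - 1)*(n + 4)*(n + 2)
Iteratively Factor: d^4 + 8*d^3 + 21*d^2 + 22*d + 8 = (d + 1)*(d^3 + 7*d^2 + 14*d + 8) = (d + 1)^2*(d^2 + 6*d + 8) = (d + 1)^2*(d + 4)*(d + 2)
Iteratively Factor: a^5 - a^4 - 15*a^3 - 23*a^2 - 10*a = (a - 5)*(a^4 + 4*a^3 + 5*a^2 + 2*a) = a*(a - 5)*(a^3 + 4*a^2 + 5*a + 2) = a*(a - 5)*(a + 1)*(a^2 + 3*a + 2) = a*(a - 5)*(a + 1)*(a + 2)*(a + 1)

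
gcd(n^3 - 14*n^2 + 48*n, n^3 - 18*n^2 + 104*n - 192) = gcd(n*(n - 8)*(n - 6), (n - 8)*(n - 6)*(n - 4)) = n^2 - 14*n + 48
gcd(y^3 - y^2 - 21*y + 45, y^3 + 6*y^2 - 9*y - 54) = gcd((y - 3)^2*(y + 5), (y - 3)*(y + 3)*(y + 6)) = y - 3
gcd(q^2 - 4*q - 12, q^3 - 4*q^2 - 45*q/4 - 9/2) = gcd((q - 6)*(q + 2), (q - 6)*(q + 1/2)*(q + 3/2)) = q - 6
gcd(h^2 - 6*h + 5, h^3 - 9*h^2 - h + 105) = h - 5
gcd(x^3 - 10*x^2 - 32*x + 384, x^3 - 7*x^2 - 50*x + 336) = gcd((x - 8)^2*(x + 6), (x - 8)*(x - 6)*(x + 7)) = x - 8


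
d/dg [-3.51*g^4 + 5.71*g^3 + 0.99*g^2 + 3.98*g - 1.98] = -14.04*g^3 + 17.13*g^2 + 1.98*g + 3.98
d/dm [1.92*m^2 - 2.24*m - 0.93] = 3.84*m - 2.24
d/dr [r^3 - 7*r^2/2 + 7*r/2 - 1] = 3*r^2 - 7*r + 7/2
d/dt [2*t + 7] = 2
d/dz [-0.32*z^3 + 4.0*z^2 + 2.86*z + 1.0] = -0.96*z^2 + 8.0*z + 2.86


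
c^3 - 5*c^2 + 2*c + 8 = (c - 4)*(c - 2)*(c + 1)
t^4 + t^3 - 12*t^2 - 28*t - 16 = (t - 4)*(t + 1)*(t + 2)^2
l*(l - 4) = l^2 - 4*l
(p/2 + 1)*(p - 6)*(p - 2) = p^3/2 - 3*p^2 - 2*p + 12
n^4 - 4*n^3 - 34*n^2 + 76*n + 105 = (n - 7)*(n - 3)*(n + 1)*(n + 5)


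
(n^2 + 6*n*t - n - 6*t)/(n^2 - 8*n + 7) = (n + 6*t)/(n - 7)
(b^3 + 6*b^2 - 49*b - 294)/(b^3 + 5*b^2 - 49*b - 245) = (b + 6)/(b + 5)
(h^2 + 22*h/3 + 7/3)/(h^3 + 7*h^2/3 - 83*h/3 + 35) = (3*h + 1)/(3*h^2 - 14*h + 15)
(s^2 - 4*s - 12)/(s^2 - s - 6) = (s - 6)/(s - 3)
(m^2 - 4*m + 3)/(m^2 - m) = (m - 3)/m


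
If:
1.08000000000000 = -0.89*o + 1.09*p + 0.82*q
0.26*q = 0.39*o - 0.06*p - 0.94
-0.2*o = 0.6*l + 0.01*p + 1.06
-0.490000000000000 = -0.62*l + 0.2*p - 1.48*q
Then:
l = -3.23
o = 4.24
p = 2.89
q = 2.07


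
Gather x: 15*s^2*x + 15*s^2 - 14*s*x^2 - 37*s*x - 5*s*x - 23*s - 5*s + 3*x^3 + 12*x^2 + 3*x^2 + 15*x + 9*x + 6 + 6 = 15*s^2 - 28*s + 3*x^3 + x^2*(15 - 14*s) + x*(15*s^2 - 42*s + 24) + 12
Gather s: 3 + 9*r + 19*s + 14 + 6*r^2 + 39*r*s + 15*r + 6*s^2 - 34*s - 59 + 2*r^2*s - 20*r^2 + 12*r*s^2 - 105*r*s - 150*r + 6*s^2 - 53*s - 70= -14*r^2 - 126*r + s^2*(12*r + 12) + s*(2*r^2 - 66*r - 68) - 112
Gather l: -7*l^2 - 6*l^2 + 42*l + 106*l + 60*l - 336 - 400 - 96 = -13*l^2 + 208*l - 832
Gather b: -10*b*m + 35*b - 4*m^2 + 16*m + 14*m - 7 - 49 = b*(35 - 10*m) - 4*m^2 + 30*m - 56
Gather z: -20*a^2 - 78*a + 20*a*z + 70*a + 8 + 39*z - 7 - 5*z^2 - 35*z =-20*a^2 - 8*a - 5*z^2 + z*(20*a + 4) + 1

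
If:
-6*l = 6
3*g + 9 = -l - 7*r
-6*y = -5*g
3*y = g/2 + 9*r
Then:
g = -72/41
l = -1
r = -16/41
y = -60/41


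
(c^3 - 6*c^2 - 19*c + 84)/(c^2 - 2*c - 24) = (c^2 - 10*c + 21)/(c - 6)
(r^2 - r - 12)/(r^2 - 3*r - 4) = (r + 3)/(r + 1)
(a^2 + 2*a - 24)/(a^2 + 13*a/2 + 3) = 2*(a - 4)/(2*a + 1)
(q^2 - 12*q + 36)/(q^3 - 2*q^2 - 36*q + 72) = (q - 6)/(q^2 + 4*q - 12)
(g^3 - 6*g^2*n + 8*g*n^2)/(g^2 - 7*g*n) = (g^2 - 6*g*n + 8*n^2)/(g - 7*n)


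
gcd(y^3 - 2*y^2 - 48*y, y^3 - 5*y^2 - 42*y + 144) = y^2 - 2*y - 48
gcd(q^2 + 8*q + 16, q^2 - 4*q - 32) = q + 4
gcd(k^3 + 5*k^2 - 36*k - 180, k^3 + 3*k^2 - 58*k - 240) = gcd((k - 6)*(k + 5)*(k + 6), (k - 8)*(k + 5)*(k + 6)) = k^2 + 11*k + 30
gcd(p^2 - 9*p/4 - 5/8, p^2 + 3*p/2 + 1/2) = 1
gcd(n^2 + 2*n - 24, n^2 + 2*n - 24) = n^2 + 2*n - 24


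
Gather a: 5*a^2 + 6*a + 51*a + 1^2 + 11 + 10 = 5*a^2 + 57*a + 22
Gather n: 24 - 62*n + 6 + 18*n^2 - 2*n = 18*n^2 - 64*n + 30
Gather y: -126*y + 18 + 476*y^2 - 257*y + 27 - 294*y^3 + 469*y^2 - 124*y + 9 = -294*y^3 + 945*y^2 - 507*y + 54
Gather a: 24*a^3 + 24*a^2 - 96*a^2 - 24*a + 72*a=24*a^3 - 72*a^2 + 48*a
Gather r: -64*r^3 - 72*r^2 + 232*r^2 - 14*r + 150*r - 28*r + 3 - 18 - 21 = -64*r^3 + 160*r^2 + 108*r - 36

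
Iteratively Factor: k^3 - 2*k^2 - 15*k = (k - 5)*(k^2 + 3*k) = k*(k - 5)*(k + 3)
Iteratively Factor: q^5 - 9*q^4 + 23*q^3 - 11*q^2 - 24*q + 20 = (q - 5)*(q^4 - 4*q^3 + 3*q^2 + 4*q - 4) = (q - 5)*(q + 1)*(q^3 - 5*q^2 + 8*q - 4) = (q - 5)*(q - 2)*(q + 1)*(q^2 - 3*q + 2) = (q - 5)*(q - 2)*(q - 1)*(q + 1)*(q - 2)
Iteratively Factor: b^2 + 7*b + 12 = (b + 4)*(b + 3)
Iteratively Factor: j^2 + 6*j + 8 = (j + 4)*(j + 2)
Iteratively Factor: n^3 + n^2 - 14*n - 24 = (n - 4)*(n^2 + 5*n + 6) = (n - 4)*(n + 2)*(n + 3)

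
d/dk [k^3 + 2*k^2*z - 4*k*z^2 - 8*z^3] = 3*k^2 + 4*k*z - 4*z^2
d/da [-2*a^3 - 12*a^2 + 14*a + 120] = -6*a^2 - 24*a + 14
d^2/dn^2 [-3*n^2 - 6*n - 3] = -6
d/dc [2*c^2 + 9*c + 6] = 4*c + 9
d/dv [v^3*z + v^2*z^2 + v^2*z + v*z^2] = z*(3*v^2 + 2*v*z + 2*v + z)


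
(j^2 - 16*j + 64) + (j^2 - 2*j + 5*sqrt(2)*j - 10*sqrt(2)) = 2*j^2 - 18*j + 5*sqrt(2)*j - 10*sqrt(2) + 64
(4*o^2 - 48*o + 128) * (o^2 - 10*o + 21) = 4*o^4 - 88*o^3 + 692*o^2 - 2288*o + 2688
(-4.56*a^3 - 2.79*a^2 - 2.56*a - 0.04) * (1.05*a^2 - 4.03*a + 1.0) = -4.788*a^5 + 15.4473*a^4 + 3.9957*a^3 + 7.4848*a^2 - 2.3988*a - 0.04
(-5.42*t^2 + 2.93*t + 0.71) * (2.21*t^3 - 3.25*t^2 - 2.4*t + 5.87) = -11.9782*t^5 + 24.0903*t^4 + 5.0546*t^3 - 41.1549*t^2 + 15.4951*t + 4.1677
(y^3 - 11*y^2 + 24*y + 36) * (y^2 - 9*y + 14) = y^5 - 20*y^4 + 137*y^3 - 334*y^2 + 12*y + 504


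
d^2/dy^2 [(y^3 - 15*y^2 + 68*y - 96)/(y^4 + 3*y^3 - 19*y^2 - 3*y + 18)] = 2*(y^6 - 36*y^5 - 21*y^4 + 1140*y^3 + 3036*y^2 - 1296*y + 1292)/(y^9 + 18*y^8 + 105*y^7 + 162*y^6 - 321*y^5 - 594*y^4 + 323*y^3 + 630*y^2 - 108*y - 216)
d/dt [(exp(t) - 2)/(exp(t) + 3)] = 5*exp(t)/(exp(t) + 3)^2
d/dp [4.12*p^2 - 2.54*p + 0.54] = 8.24*p - 2.54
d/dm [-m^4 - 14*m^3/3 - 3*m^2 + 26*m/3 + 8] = -4*m^3 - 14*m^2 - 6*m + 26/3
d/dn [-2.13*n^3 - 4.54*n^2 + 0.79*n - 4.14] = -6.39*n^2 - 9.08*n + 0.79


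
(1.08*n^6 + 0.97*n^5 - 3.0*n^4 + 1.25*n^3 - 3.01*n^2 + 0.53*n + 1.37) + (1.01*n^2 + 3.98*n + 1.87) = 1.08*n^6 + 0.97*n^5 - 3.0*n^4 + 1.25*n^3 - 2.0*n^2 + 4.51*n + 3.24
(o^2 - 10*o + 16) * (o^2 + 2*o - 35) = o^4 - 8*o^3 - 39*o^2 + 382*o - 560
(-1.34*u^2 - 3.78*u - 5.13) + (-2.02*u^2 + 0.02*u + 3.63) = -3.36*u^2 - 3.76*u - 1.5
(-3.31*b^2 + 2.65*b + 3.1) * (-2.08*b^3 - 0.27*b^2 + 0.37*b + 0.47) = 6.8848*b^5 - 4.6183*b^4 - 8.3882*b^3 - 1.4122*b^2 + 2.3925*b + 1.457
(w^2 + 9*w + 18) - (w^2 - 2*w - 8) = 11*w + 26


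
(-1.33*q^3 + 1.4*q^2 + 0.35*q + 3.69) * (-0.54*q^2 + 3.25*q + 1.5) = 0.7182*q^5 - 5.0785*q^4 + 2.366*q^3 + 1.2449*q^2 + 12.5175*q + 5.535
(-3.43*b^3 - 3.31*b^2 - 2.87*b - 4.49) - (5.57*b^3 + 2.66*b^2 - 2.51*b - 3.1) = -9.0*b^3 - 5.97*b^2 - 0.36*b - 1.39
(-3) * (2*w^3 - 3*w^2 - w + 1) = -6*w^3 + 9*w^2 + 3*w - 3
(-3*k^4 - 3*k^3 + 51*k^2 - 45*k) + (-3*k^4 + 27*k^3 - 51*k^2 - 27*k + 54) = -6*k^4 + 24*k^3 - 72*k + 54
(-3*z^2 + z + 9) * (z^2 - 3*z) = -3*z^4 + 10*z^3 + 6*z^2 - 27*z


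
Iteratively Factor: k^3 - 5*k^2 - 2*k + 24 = (k - 4)*(k^2 - k - 6) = (k - 4)*(k - 3)*(k + 2)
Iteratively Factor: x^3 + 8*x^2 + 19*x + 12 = (x + 1)*(x^2 + 7*x + 12) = (x + 1)*(x + 4)*(x + 3)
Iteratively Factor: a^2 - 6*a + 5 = (a - 5)*(a - 1)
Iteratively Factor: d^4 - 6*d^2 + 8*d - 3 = (d - 1)*(d^3 + d^2 - 5*d + 3) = (d - 1)^2*(d^2 + 2*d - 3) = (d - 1)^2*(d + 3)*(d - 1)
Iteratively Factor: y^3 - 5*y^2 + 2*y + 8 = (y + 1)*(y^2 - 6*y + 8) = (y - 4)*(y + 1)*(y - 2)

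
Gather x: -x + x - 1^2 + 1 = 0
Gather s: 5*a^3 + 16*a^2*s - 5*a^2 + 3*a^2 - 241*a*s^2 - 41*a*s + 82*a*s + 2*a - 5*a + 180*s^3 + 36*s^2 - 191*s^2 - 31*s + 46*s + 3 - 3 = 5*a^3 - 2*a^2 - 3*a + 180*s^3 + s^2*(-241*a - 155) + s*(16*a^2 + 41*a + 15)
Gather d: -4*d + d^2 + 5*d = d^2 + d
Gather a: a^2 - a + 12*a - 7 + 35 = a^2 + 11*a + 28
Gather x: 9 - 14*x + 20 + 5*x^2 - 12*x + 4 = 5*x^2 - 26*x + 33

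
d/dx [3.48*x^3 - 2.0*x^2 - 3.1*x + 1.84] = 10.44*x^2 - 4.0*x - 3.1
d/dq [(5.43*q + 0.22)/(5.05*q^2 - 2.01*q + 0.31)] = (-27.4215*q^2 - 2.222*q + 2.1255)/(25.5025*q^4 - 20.301*q^3 + 7.1711*q^2 - 1.2462*q + 0.0961)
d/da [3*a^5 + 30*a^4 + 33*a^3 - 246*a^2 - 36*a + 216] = 15*a^4 + 120*a^3 + 99*a^2 - 492*a - 36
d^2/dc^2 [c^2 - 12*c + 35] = 2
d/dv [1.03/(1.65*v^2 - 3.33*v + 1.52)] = (3.4299 - 3.399*v)/(1.65*v^2 - 3.33*v + 1.52)^2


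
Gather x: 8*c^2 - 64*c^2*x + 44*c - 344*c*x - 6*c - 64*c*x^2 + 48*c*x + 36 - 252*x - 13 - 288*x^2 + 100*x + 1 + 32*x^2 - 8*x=8*c^2 + 38*c + x^2*(-64*c - 256) + x*(-64*c^2 - 296*c - 160) + 24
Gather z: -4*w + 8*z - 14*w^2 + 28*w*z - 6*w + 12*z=-14*w^2 - 10*w + z*(28*w + 20)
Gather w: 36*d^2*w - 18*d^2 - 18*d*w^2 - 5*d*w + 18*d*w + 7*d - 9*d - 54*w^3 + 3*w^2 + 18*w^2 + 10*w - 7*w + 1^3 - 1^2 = -18*d^2 - 2*d - 54*w^3 + w^2*(21 - 18*d) + w*(36*d^2 + 13*d + 3)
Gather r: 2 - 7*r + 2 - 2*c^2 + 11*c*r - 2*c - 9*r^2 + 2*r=-2*c^2 - 2*c - 9*r^2 + r*(11*c - 5) + 4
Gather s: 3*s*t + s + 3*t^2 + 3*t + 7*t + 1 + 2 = s*(3*t + 1) + 3*t^2 + 10*t + 3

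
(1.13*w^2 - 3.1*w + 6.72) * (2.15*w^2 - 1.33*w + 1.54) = 2.4295*w^4 - 8.1679*w^3 + 20.3112*w^2 - 13.7116*w + 10.3488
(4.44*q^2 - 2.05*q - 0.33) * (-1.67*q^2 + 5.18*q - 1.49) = -7.4148*q^4 + 26.4227*q^3 - 16.6835*q^2 + 1.3451*q + 0.4917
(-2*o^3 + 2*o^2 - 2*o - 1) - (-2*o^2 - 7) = -2*o^3 + 4*o^2 - 2*o + 6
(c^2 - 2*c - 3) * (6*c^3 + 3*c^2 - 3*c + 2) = 6*c^5 - 9*c^4 - 27*c^3 - c^2 + 5*c - 6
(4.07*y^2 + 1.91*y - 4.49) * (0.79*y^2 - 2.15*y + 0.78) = 3.2153*y^4 - 7.2416*y^3 - 4.479*y^2 + 11.1433*y - 3.5022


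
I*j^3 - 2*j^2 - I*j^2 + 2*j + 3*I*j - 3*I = (j - I)*(j + 3*I)*(I*j - I)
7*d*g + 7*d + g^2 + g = (7*d + g)*(g + 1)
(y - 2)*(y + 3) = y^2 + y - 6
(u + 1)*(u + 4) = u^2 + 5*u + 4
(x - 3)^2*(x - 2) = x^3 - 8*x^2 + 21*x - 18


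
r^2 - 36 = (r - 6)*(r + 6)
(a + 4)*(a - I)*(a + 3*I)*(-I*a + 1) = -I*a^4 + 3*a^3 - 4*I*a^3 + 12*a^2 - I*a^2 + 3*a - 4*I*a + 12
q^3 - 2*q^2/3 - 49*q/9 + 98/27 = (q - 7/3)*(q - 2/3)*(q + 7/3)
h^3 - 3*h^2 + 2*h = h*(h - 2)*(h - 1)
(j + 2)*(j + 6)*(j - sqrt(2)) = j^3 - sqrt(2)*j^2 + 8*j^2 - 8*sqrt(2)*j + 12*j - 12*sqrt(2)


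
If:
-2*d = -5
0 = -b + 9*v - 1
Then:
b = 9*v - 1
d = 5/2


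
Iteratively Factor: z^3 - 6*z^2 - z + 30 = (z + 2)*(z^2 - 8*z + 15) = (z - 3)*(z + 2)*(z - 5)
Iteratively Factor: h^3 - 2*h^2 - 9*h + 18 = (h - 3)*(h^2 + h - 6) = (h - 3)*(h - 2)*(h + 3)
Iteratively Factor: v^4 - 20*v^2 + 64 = (v - 4)*(v^3 + 4*v^2 - 4*v - 16) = (v - 4)*(v + 4)*(v^2 - 4) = (v - 4)*(v + 2)*(v + 4)*(v - 2)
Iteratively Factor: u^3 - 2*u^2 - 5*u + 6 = (u - 3)*(u^2 + u - 2) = (u - 3)*(u + 2)*(u - 1)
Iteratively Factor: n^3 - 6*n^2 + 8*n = (n - 2)*(n^2 - 4*n) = (n - 4)*(n - 2)*(n)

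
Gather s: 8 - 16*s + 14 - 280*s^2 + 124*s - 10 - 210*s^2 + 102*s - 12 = -490*s^2 + 210*s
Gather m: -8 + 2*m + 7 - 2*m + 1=0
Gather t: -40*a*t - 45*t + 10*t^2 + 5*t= 10*t^2 + t*(-40*a - 40)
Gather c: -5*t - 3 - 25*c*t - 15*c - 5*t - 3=c*(-25*t - 15) - 10*t - 6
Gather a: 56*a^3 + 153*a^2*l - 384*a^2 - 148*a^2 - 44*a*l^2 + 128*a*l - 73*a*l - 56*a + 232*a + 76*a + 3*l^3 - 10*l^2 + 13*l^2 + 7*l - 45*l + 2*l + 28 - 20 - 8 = 56*a^3 + a^2*(153*l - 532) + a*(-44*l^2 + 55*l + 252) + 3*l^3 + 3*l^2 - 36*l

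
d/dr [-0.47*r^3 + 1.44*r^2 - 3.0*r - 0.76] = -1.41*r^2 + 2.88*r - 3.0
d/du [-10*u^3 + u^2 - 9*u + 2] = -30*u^2 + 2*u - 9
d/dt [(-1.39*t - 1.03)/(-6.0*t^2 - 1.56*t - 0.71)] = (8.34*t^2 + 2.1684*t - (1.39*t + 1.03)*(12.0*t + 1.56) + 0.9869)/(6.0*t^2 + 1.56*t + 0.71)^2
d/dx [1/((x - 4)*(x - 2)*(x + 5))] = (-(x - 4)*(x - 2) - (x - 4)*(x + 5) - (x - 2)*(x + 5))/((x - 4)^2*(x - 2)^2*(x + 5)^2)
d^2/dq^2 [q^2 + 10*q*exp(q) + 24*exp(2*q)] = 10*q*exp(q) + 96*exp(2*q) + 20*exp(q) + 2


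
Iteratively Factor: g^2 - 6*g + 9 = (g - 3)*(g - 3)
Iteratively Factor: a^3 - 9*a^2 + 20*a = (a - 5)*(a^2 - 4*a) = (a - 5)*(a - 4)*(a)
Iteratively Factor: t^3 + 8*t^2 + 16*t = (t + 4)*(t^2 + 4*t) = t*(t + 4)*(t + 4)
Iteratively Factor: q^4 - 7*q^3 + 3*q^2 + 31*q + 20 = (q - 5)*(q^3 - 2*q^2 - 7*q - 4) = (q - 5)*(q - 4)*(q^2 + 2*q + 1) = (q - 5)*(q - 4)*(q + 1)*(q + 1)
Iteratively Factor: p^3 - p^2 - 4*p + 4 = (p - 2)*(p^2 + p - 2) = (p - 2)*(p + 2)*(p - 1)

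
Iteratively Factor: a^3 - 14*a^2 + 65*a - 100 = (a - 5)*(a^2 - 9*a + 20) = (a - 5)*(a - 4)*(a - 5)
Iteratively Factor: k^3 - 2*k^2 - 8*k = (k - 4)*(k^2 + 2*k) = k*(k - 4)*(k + 2)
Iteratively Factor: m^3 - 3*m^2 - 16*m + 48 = (m + 4)*(m^2 - 7*m + 12) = (m - 4)*(m + 4)*(m - 3)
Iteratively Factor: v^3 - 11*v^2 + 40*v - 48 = (v - 4)*(v^2 - 7*v + 12) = (v - 4)*(v - 3)*(v - 4)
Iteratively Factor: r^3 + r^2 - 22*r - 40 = (r - 5)*(r^2 + 6*r + 8) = (r - 5)*(r + 4)*(r + 2)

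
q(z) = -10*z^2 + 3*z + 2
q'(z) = 3 - 20*z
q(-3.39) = -123.09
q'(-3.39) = 70.80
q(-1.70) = -32.00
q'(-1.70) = 37.00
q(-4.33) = -198.48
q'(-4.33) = 89.60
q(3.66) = -120.98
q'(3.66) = -70.20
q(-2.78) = -83.62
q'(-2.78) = 58.60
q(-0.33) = -0.08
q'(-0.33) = 9.60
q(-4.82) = -244.78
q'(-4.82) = 99.40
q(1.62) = -19.38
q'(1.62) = -29.40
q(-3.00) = -97.00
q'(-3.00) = 63.00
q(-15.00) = -2293.00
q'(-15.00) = 303.00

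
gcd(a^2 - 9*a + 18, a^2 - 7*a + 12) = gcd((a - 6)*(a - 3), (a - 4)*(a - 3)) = a - 3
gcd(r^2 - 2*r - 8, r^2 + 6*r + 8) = r + 2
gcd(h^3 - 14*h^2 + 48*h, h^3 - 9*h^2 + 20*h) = h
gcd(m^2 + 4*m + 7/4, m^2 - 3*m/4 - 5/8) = m + 1/2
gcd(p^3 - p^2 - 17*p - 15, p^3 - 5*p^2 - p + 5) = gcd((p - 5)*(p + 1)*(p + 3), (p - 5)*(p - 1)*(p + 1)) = p^2 - 4*p - 5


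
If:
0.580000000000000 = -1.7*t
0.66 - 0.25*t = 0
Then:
No Solution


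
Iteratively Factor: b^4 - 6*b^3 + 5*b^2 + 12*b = (b - 4)*(b^3 - 2*b^2 - 3*b) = (b - 4)*(b + 1)*(b^2 - 3*b) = (b - 4)*(b - 3)*(b + 1)*(b)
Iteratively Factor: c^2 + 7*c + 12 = (c + 4)*(c + 3)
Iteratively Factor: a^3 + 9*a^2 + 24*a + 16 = (a + 4)*(a^2 + 5*a + 4) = (a + 1)*(a + 4)*(a + 4)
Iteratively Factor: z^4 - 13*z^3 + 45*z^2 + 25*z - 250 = (z - 5)*(z^3 - 8*z^2 + 5*z + 50) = (z - 5)^2*(z^2 - 3*z - 10) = (z - 5)^2*(z + 2)*(z - 5)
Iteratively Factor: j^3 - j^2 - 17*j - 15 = (j - 5)*(j^2 + 4*j + 3) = (j - 5)*(j + 1)*(j + 3)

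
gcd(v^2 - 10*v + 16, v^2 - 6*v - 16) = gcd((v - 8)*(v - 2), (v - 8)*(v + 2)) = v - 8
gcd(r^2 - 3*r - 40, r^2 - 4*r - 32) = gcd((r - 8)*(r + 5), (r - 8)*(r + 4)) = r - 8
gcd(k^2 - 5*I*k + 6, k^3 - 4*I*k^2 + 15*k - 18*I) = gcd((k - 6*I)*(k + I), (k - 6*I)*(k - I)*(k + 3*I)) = k - 6*I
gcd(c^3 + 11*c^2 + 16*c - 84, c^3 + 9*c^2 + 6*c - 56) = c^2 + 5*c - 14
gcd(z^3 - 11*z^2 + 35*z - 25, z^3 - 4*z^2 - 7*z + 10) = z^2 - 6*z + 5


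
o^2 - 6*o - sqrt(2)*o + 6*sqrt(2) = (o - 6)*(o - sqrt(2))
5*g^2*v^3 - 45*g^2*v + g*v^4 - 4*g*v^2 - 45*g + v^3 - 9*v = (5*g + v)*(v - 3)*(v + 3)*(g*v + 1)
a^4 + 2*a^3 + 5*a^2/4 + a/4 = a*(a + 1/2)^2*(a + 1)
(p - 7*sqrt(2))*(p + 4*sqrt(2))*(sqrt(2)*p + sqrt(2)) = sqrt(2)*p^3 - 6*p^2 + sqrt(2)*p^2 - 56*sqrt(2)*p - 6*p - 56*sqrt(2)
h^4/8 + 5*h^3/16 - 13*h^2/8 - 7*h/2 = h*(h/4 + 1)*(h/2 + 1)*(h - 7/2)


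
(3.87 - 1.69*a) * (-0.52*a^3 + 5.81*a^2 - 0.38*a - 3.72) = 0.8788*a^4 - 11.8313*a^3 + 23.1269*a^2 + 4.8162*a - 14.3964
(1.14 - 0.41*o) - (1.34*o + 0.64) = 0.5 - 1.75*o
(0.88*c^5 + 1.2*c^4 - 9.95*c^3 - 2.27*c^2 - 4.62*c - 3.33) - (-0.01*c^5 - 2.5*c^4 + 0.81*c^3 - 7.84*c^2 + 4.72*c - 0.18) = 0.89*c^5 + 3.7*c^4 - 10.76*c^3 + 5.57*c^2 - 9.34*c - 3.15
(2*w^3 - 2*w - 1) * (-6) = -12*w^3 + 12*w + 6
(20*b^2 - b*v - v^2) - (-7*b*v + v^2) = 20*b^2 + 6*b*v - 2*v^2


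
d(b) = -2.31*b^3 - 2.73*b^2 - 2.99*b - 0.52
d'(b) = -6.93*b^2 - 5.46*b - 2.99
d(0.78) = -5.61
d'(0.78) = -11.47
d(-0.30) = 0.19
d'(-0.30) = -1.98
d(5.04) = -380.67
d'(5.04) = -206.54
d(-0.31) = 0.21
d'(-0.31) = -1.96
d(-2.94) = 43.38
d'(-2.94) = -46.84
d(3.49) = -142.40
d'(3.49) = -106.45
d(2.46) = -58.79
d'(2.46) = -58.36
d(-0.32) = 0.23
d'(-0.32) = -1.95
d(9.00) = -1932.55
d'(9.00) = -613.46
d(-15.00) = 7226.33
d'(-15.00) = -1480.34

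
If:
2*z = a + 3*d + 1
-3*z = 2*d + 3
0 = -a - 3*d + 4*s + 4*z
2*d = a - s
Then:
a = -71/80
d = -39/80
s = 7/80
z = -27/40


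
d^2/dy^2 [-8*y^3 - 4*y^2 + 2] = -48*y - 8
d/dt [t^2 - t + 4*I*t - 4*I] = 2*t - 1 + 4*I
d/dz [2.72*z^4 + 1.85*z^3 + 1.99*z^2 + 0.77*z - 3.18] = 10.88*z^3 + 5.55*z^2 + 3.98*z + 0.77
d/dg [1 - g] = -1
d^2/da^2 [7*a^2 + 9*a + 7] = 14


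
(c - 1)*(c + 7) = c^2 + 6*c - 7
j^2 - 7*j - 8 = (j - 8)*(j + 1)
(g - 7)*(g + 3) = g^2 - 4*g - 21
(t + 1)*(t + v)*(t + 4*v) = t^3 + 5*t^2*v + t^2 + 4*t*v^2 + 5*t*v + 4*v^2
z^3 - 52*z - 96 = (z - 8)*(z + 2)*(z + 6)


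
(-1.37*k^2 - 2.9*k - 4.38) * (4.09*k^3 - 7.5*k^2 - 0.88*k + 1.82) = -5.6033*k^5 - 1.586*k^4 + 5.0414*k^3 + 32.9086*k^2 - 1.4236*k - 7.9716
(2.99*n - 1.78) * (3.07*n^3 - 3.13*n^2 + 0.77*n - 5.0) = 9.1793*n^4 - 14.8233*n^3 + 7.8737*n^2 - 16.3206*n + 8.9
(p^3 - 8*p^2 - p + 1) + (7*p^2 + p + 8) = p^3 - p^2 + 9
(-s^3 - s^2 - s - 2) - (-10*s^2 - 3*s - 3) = -s^3 + 9*s^2 + 2*s + 1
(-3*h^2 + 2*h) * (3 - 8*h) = 24*h^3 - 25*h^2 + 6*h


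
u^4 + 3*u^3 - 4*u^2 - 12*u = u*(u - 2)*(u + 2)*(u + 3)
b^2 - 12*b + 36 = (b - 6)^2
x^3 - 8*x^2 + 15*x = x*(x - 5)*(x - 3)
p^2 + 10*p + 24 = (p + 4)*(p + 6)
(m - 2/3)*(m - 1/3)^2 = m^3 - 4*m^2/3 + 5*m/9 - 2/27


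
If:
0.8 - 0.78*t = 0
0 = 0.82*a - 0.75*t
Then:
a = 0.94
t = 1.03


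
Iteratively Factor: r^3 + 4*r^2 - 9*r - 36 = (r + 3)*(r^2 + r - 12) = (r + 3)*(r + 4)*(r - 3)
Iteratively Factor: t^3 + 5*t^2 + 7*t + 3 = (t + 1)*(t^2 + 4*t + 3) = (t + 1)*(t + 3)*(t + 1)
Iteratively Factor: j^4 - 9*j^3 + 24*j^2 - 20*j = (j - 5)*(j^3 - 4*j^2 + 4*j) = j*(j - 5)*(j^2 - 4*j + 4) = j*(j - 5)*(j - 2)*(j - 2)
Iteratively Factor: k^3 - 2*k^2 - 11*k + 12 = (k + 3)*(k^2 - 5*k + 4) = (k - 1)*(k + 3)*(k - 4)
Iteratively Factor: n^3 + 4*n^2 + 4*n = (n + 2)*(n^2 + 2*n) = n*(n + 2)*(n + 2)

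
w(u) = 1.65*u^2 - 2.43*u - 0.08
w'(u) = 3.3*u - 2.43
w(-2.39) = 15.15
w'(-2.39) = -10.32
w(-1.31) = 5.93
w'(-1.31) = -6.75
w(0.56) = -0.92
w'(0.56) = -0.58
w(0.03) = -0.15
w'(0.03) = -2.33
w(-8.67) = 145.02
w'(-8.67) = -31.04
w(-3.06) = 22.81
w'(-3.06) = -12.53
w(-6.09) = 75.91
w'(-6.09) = -22.53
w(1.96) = 1.50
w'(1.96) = 4.04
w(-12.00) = 266.68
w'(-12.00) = -42.03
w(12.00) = 208.36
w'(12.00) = 37.17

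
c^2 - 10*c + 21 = (c - 7)*(c - 3)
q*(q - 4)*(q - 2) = q^3 - 6*q^2 + 8*q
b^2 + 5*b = b*(b + 5)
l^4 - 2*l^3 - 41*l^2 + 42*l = l*(l - 7)*(l - 1)*(l + 6)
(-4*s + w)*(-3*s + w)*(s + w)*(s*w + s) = 12*s^4*w + 12*s^4 + 5*s^3*w^2 + 5*s^3*w - 6*s^2*w^3 - 6*s^2*w^2 + s*w^4 + s*w^3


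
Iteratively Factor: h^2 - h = (h - 1)*(h)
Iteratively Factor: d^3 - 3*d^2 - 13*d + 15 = (d - 1)*(d^2 - 2*d - 15) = (d - 1)*(d + 3)*(d - 5)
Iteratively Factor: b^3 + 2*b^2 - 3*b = (b - 1)*(b^2 + 3*b) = (b - 1)*(b + 3)*(b)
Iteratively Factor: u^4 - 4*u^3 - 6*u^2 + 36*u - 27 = (u - 1)*(u^3 - 3*u^2 - 9*u + 27) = (u - 3)*(u - 1)*(u^2 - 9) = (u - 3)*(u - 1)*(u + 3)*(u - 3)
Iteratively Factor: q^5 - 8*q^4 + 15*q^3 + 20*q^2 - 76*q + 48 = (q - 1)*(q^4 - 7*q^3 + 8*q^2 + 28*q - 48) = (q - 2)*(q - 1)*(q^3 - 5*q^2 - 2*q + 24) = (q - 3)*(q - 2)*(q - 1)*(q^2 - 2*q - 8) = (q - 4)*(q - 3)*(q - 2)*(q - 1)*(q + 2)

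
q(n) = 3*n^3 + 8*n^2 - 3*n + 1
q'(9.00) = 870.00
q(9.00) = 2809.00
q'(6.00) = 417.00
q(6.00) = 919.00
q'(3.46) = 160.10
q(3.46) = 210.66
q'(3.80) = 187.76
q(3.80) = 269.74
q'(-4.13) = 84.43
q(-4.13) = -61.49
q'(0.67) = 11.76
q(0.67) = 3.48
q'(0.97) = 20.99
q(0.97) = 8.36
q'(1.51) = 41.68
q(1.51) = 25.04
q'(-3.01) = 30.38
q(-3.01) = 0.70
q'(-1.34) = -8.28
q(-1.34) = 12.17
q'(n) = 9*n^2 + 16*n - 3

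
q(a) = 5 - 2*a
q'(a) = -2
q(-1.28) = 7.56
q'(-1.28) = -2.00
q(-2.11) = 9.22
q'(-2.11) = -2.00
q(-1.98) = 8.96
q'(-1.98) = -2.00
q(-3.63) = 12.26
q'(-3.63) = -2.00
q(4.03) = -3.06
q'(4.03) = -2.00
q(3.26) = -1.52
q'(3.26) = -2.00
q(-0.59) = 6.18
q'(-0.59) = -2.00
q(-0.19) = 5.38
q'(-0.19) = -2.00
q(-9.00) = 23.00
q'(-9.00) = -2.00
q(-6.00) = 17.00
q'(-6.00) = -2.00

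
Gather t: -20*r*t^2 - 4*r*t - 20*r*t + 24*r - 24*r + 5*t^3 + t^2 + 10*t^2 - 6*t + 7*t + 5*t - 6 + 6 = 5*t^3 + t^2*(11 - 20*r) + t*(6 - 24*r)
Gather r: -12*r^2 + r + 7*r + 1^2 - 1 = -12*r^2 + 8*r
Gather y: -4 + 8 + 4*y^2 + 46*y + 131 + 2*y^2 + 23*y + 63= 6*y^2 + 69*y + 198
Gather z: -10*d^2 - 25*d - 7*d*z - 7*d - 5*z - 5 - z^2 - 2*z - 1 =-10*d^2 - 32*d - z^2 + z*(-7*d - 7) - 6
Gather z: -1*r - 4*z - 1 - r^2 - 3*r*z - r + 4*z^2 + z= -r^2 - 2*r + 4*z^2 + z*(-3*r - 3) - 1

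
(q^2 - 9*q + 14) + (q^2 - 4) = 2*q^2 - 9*q + 10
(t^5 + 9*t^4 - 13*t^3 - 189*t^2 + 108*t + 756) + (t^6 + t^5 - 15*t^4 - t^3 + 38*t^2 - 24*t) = t^6 + 2*t^5 - 6*t^4 - 14*t^3 - 151*t^2 + 84*t + 756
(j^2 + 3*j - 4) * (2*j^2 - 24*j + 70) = 2*j^4 - 18*j^3 - 10*j^2 + 306*j - 280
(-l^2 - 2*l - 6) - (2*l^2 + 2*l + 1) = -3*l^2 - 4*l - 7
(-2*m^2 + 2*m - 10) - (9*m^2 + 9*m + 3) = -11*m^2 - 7*m - 13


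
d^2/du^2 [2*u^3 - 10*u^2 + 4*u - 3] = 12*u - 20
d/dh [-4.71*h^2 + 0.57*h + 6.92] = 0.57 - 9.42*h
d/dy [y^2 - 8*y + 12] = 2*y - 8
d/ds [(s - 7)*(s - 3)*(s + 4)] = 3*s^2 - 12*s - 19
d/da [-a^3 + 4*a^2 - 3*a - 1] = -3*a^2 + 8*a - 3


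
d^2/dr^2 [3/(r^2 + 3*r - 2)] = 6*(-r^2 - 3*r + (2*r + 3)^2 + 2)/(r^2 + 3*r - 2)^3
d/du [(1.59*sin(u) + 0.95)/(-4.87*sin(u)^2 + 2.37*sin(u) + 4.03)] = (7.7433*sin(u)^2 + 9.253*sin(u) + 4.1562)*cos(u)/(23.7169*sin(u)^4 - 23.0838*sin(u)^3 - 33.6353*sin(u)^2 + 19.1022*sin(u) + 16.2409)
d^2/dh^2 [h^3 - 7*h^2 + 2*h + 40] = 6*h - 14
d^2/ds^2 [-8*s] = 0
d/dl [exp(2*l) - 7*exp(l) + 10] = (2*exp(l) - 7)*exp(l)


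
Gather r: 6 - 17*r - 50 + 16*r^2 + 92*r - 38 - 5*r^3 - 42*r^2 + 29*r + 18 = -5*r^3 - 26*r^2 + 104*r - 64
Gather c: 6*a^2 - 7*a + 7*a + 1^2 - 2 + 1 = 6*a^2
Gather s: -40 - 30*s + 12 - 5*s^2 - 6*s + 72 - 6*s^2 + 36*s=44 - 11*s^2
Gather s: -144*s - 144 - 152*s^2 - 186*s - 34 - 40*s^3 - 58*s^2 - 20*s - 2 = -40*s^3 - 210*s^2 - 350*s - 180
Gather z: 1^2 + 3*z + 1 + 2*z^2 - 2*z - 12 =2*z^2 + z - 10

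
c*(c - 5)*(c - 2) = c^3 - 7*c^2 + 10*c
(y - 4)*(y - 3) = y^2 - 7*y + 12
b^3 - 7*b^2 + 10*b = b*(b - 5)*(b - 2)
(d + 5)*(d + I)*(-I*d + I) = -I*d^3 + d^2 - 4*I*d^2 + 4*d + 5*I*d - 5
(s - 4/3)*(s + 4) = s^2 + 8*s/3 - 16/3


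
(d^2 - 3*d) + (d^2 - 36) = 2*d^2 - 3*d - 36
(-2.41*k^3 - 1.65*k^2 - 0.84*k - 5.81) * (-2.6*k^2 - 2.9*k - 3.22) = 6.266*k^5 + 11.279*k^4 + 14.7292*k^3 + 22.855*k^2 + 19.5538*k + 18.7082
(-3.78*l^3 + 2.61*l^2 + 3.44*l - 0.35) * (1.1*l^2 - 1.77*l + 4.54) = -4.158*l^5 + 9.5616*l^4 - 17.9969*l^3 + 5.3756*l^2 + 16.2371*l - 1.589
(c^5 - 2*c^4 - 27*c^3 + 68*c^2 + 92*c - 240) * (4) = 4*c^5 - 8*c^4 - 108*c^3 + 272*c^2 + 368*c - 960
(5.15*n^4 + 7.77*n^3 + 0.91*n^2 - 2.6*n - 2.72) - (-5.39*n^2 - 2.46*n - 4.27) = 5.15*n^4 + 7.77*n^3 + 6.3*n^2 - 0.14*n + 1.55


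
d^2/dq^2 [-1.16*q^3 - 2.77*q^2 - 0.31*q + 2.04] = -6.96*q - 5.54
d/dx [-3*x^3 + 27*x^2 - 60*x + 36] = -9*x^2 + 54*x - 60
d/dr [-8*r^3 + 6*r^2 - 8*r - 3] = -24*r^2 + 12*r - 8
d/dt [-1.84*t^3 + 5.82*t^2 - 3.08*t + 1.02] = -5.52*t^2 + 11.64*t - 3.08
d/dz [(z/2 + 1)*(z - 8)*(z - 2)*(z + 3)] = 2*z^3 - 15*z^2/2 - 28*z + 10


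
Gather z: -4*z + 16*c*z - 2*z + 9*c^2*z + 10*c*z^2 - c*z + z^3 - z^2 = z^3 + z^2*(10*c - 1) + z*(9*c^2 + 15*c - 6)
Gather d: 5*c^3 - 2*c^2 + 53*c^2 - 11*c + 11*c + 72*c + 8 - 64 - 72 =5*c^3 + 51*c^2 + 72*c - 128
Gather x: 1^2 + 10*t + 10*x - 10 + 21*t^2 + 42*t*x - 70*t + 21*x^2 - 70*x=21*t^2 - 60*t + 21*x^2 + x*(42*t - 60) - 9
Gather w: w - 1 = w - 1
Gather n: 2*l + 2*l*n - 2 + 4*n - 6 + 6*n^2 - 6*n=2*l + 6*n^2 + n*(2*l - 2) - 8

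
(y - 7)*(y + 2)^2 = y^3 - 3*y^2 - 24*y - 28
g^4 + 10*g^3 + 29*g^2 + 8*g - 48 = (g - 1)*(g + 3)*(g + 4)^2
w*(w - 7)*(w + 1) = w^3 - 6*w^2 - 7*w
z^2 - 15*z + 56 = (z - 8)*(z - 7)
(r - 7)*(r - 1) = r^2 - 8*r + 7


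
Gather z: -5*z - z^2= -z^2 - 5*z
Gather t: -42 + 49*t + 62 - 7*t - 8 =42*t + 12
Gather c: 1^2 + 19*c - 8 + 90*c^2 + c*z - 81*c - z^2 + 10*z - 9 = 90*c^2 + c*(z - 62) - z^2 + 10*z - 16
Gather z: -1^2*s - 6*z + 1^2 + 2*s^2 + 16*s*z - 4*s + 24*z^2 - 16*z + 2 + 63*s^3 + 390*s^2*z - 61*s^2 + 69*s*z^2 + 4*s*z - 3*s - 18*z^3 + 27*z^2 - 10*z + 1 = 63*s^3 - 59*s^2 - 8*s - 18*z^3 + z^2*(69*s + 51) + z*(390*s^2 + 20*s - 32) + 4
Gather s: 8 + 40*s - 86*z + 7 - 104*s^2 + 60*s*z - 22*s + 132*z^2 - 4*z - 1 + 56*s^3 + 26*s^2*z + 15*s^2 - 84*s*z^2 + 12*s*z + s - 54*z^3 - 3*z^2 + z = 56*s^3 + s^2*(26*z - 89) + s*(-84*z^2 + 72*z + 19) - 54*z^3 + 129*z^2 - 89*z + 14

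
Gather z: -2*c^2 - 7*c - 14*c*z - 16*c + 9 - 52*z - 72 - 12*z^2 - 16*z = -2*c^2 - 23*c - 12*z^2 + z*(-14*c - 68) - 63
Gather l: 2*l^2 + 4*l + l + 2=2*l^2 + 5*l + 2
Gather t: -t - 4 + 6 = 2 - t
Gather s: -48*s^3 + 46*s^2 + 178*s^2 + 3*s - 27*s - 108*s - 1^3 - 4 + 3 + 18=-48*s^3 + 224*s^2 - 132*s + 16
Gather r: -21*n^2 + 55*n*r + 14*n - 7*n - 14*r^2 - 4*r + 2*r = -21*n^2 + 7*n - 14*r^2 + r*(55*n - 2)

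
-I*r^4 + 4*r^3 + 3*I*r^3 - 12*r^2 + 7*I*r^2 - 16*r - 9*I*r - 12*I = (r - 4)*(r + 1)*(r + 3*I)*(-I*r + 1)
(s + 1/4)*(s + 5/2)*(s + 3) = s^3 + 23*s^2/4 + 71*s/8 + 15/8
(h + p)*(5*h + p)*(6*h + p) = 30*h^3 + 41*h^2*p + 12*h*p^2 + p^3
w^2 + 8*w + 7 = (w + 1)*(w + 7)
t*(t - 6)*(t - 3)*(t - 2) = t^4 - 11*t^3 + 36*t^2 - 36*t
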